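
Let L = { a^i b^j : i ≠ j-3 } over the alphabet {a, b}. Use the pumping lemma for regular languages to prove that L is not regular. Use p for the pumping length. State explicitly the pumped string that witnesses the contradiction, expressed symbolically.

Suppose for contradiction that L is regular, and let p be the pumping length.
Choose w = a^p b^{p+p!+3}. Since p ≠ (p+p!+3)-3 = p+p!, w ∈ L; and |w| ≥ p.
By the pumping lemma, w = xyz with |xy| ≤ p and y is nonempty.
The first p characters of w are a's, so xy (and hence y) consists only of a's. Write y = a^k, 1 ≤ k ≤ p.
Since 1 ≤ k ≤ p, k divides p!; set t = 1 + p!/k. Then xy^t z has p + (p!/k)·k = p + p! copies of a. Now the a-count is p+p! and (b-count)-3 = (p+p!+3)-3 = p+p!, so i ≠ j-3 fails. So xy^t z = a^{p+p!} b^{p+p!+3} ∉ L.
This is a contradiction; hence L is not regular.

a^{p+p!} b^{p+p!+3}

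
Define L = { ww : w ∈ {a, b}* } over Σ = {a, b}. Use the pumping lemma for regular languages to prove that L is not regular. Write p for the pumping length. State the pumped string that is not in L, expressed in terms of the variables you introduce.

a^{p+k} b^p a^p b^p

Toward a contradiction, assume L is regular with pumping length p.
Take w = a^p b^p a^p b^p = uu where u = a^pb^p; then w ∈ L and |w| = 4p ≥ p.
By the pumping lemma, w = xyz with |xy| ≤ p and |y| ≥ 1.
Because |xy| ≤ p and w begins with p copies of a, we have y = a^k with 1 ≤ k ≤ p.
Pump with i = 2: xy^2z = a^{p+k} b^p a^p b^p, of length 4p+k. Suppose this equals vv. The string starts with a and ends with b, so v does too; thus the boundary between the two copies of v is a b→a transition. There is exactly one such transition, at position 2p+k, so |v| = 2p+k and |vv| = 4p+2k ≠ 4p+k since k ≥ 1. So xy^2z ∉ L.
This is a contradiction; hence L is not regular.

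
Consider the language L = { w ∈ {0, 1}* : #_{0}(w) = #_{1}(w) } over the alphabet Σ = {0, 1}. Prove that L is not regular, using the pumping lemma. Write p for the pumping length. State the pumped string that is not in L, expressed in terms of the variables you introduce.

0^{p+k} 1^p

Assume L is regular; let p be its pumping constant.
Choose w = 0^p 1^p ∈ L with |w| = 2p ≥ p.
The pumping lemma gives a decomposition w = xyz where |xy| ≤ p and |y| ≥ 1.
Because |xy| ≤ p and w begins with p copies of 0, we have y = 0^k with 1 ≤ k ≤ p.
Pump with i = 2: xy^2z = 0^{p+k} 1^p has p+k occurrences of 0 but only p of 1. Since k ≥ 1 the counts differ, so xy^2z ∉ L.
This contradicts the pumping lemma, so L is not regular.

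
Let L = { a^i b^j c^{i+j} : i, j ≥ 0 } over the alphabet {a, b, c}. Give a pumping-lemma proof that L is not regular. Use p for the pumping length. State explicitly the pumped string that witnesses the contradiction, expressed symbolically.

Suppose for contradiction that L is regular, and let p be the pumping length.
Take w = a^p b^p c^{2p} ∈ L (with i=j=p, i+j=2p), |w| = 4p ≥ p.
By the pumping lemma, w = xyz with |xy| ≤ p and |y| ≥ 1.
The first p characters of w are a's, so xy (and hence y) consists only of a's. Write y = a^k, 1 ≤ k ≤ p.
Consider xy^2z = a^{p+k} b^p c^{2p}. Now the a- and b-counts sum to 2p+k, but the c-count is 2p ≠ 2p+k. So xy^2z ∉ L.
This contradicts the pumping lemma, so L is not regular.

a^{p+k} b^p c^{2p}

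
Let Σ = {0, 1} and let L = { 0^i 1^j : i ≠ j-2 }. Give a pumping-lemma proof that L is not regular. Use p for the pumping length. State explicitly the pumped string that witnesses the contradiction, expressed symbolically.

0^{p+p!} 1^{p+p!+2}

Suppose for contradiction that L is regular, and let p be the pumping length.
Choose w = 0^p 1^{p+p!+2}. Since p ≠ (p+p!+2)-2 = p+p!, w ∈ L; and |w| ≥ p.
The pumping lemma gives a decomposition w = xyz where |xy| ≤ p and |y| ≥ 1.
Because |xy| ≤ p and w begins with p copies of 0, we have y = 0^k with 1 ≤ k ≤ p.
Since 1 ≤ k ≤ p, k divides p!; set t = 1 + p!/k. Then xy^t z has p + (p!/k)·k = p + p! copies of 0. Now the 0-count is p+p! and (1-count)-2 = (p+p!+2)-2 = p+p!, so i ≠ j-2 fails. So xy^t z = 0^{p+p!} 1^{p+p!+2} ∉ L.
This contradicts the pumping lemma, so L is not regular.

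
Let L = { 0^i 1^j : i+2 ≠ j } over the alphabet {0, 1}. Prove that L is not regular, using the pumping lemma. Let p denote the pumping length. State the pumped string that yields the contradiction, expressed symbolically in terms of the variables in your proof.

0^{p+p!} 1^{p+p!+2}

Suppose for contradiction that L is regular, and let p be the pumping length.
Choose w = 0^p 1^{p+p!+2}. Since p ≠ (p+p!+2)-2 = p+p!, w ∈ L; and |w| ≥ p.
The pumping lemma gives a decomposition w = xyz where |xy| ≤ p and |y| ≥ 1.
Because |xy| ≤ p and w begins with p copies of 0, we have y = 0^k with 1 ≤ k ≤ p.
Since 1 ≤ k ≤ p, k divides p!; set t = 1 + p!/k. Then xy^t z has p + (p!/k)·k = p + p! copies of 0. Now the 0-count is p+p! and (1-count)-2 = (p+p!+2)-2 = p+p!, so i+2 ≠ j fails. So xy^t z = 0^{p+p!} 1^{p+p!+2} ∉ L.
Contradiction. Therefore L is not regular.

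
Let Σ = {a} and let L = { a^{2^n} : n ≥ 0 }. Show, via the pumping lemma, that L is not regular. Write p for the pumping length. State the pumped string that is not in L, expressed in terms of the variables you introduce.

Assume L is regular. Let p be the pumping length given by the pumping lemma.
Take w = a^{2^p} ∈ L with |w| = 2^p ≥ p.
The pumping lemma gives a decomposition w = xyz where |xy| ≤ p and y is nonempty.
Then y = a^k for some k with 1 ≤ k ≤ p.
Pump with i = 2: xy^2z = a^{2^p+k}. Since 1 ≤ k ≤ p < 2^p, we have 2^p < 2^p+k < 2^{p+1}, so 2^p+k is not a power of 2. So xy^2z ∉ L.
Contradiction. Therefore L is not regular.

a^{2^p+k}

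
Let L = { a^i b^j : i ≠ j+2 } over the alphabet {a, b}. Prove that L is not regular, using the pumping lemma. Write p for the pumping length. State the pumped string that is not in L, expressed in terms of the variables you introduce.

a^{p+p!} b^{p+p!-2}

Toward a contradiction, assume L is regular with pumping length p.
Choose w = a^p b^{p+p!-2}. Since p ≠ (p+p!-2)+2 = p+p!, w ∈ L; and |w| ≥ p.
Write w = xyz as guaranteed by the lemma, with |xy| ≤ p and y is nonempty.
Because |xy| ≤ p and w begins with p copies of a, we have y = a^k with 1 ≤ k ≤ p.
Since 1 ≤ k ≤ p, k divides p!; set t = 1 + p!/k. Then xy^t z has p + (p!/k)·k = p + p! copies of a. Now the a-count is p+p! and (b-count)+2 = (p+p!-2)+2 = p+p!, so i ≠ j+2 fails. So xy^t z = a^{p+p!} b^{p+p!-2} ∉ L.
This contradicts the pumping lemma, so L is not regular.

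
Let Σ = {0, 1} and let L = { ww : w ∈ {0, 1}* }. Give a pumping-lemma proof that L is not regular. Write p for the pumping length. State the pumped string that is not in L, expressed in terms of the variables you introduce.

Toward a contradiction, assume L is regular with pumping length p.
Take w = 0^p 1^p 0^p 1^p = uu where u = 0^p1^p; then w ∈ L and |w| = 4p ≥ p.
Write w = xyz as guaranteed by the lemma, with |xy| ≤ p and |y| ≥ 1.
Since the first p symbols of w are all 0's and |xy| ≤ p, y lies entirely in the leading 0-block: y = 0^k for some k with 1 ≤ k ≤ p.
Pump with i = 2: xy^2z = 0^{p+k} 1^p 0^p 1^p, of length 4p+k. Suppose this equals vv. The string starts with 0 and ends with 1, so v does too; thus the boundary between the two copies of v is a 1→0 transition. There is exactly one such transition, at position 2p+k, so |v| = 2p+k and |vv| = 4p+2k ≠ 4p+k since k ≥ 1. So xy^2z ∉ L.
This is a contradiction; hence L is not regular.

0^{p+k} 1^p 0^p 1^p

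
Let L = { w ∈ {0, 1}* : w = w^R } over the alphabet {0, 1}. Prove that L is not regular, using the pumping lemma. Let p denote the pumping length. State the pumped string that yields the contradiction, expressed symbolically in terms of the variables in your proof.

0^{p+k} 1 0^p

Assume L is regular; let p be its pumping constant.
Take w = 0^p 1 0^p, a palindrome of length 2p+1 ≥ p.
By the pumping lemma, w = xyz with |xy| ≤ p and |y| ≥ 1.
The first p characters of w are 0's, so xy (and hence y) consists only of 0's. Write y = 0^k, 1 ≤ k ≤ p.
Pump with i = 2: xy^2z = 0^{p+k} 1 0^p. Its reverse is 0^p 1 0^{p+k}, which differs from xy^2z since k ≥ 1. So xy^2z is not a palindrome and xy^2z ∉ L.
Contradiction. Therefore L is not regular.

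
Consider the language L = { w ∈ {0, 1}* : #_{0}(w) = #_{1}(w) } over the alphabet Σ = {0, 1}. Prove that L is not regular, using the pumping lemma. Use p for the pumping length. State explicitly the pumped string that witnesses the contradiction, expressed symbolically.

0^{p+k} 1^p

Assume L is regular; let p be its pumping constant.
Choose w = 0^p 1^p ∈ L with |w| = 2p ≥ p.
The pumping lemma gives a decomposition w = xyz where |xy| ≤ p and y is nonempty.
Because |xy| ≤ p and w begins with p copies of 0, we have y = 0^k with 1 ≤ k ≤ p.
Pump with i = 2: xy^2z = 0^{p+k} 1^p has p+k occurrences of 0 but only p of 1. Since k ≥ 1 the counts differ, so xy^2z ∉ L.
This is a contradiction; hence L is not regular.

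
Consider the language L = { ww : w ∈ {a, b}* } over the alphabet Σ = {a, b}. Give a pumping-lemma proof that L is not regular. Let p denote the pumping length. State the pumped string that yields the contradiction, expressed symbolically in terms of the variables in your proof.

Assume L is regular; let p be its pumping constant.
Take w = a^p b^p a^p b^p = uu where u = a^pb^p; then w ∈ L and |w| = 4p ≥ p.
By the pumping lemma, w = xyz with |xy| ≤ p and |y| > 0.
Since the first p symbols of w are all a's and |xy| ≤ p, y lies entirely in the leading a-block: y = a^k for some k with 1 ≤ k ≤ p.
Pump with i = 2: xy^2z = a^{p+k} b^p a^p b^p, of length 4p+k. Suppose this equals vv. The string starts with a and ends with b, so v does too; thus the boundary between the two copies of v is a b→a transition. There is exactly one such transition, at position 2p+k, so |v| = 2p+k and |vv| = 4p+2k ≠ 4p+k since k ≥ 1. So xy^2z ∉ L.
This contradicts the pumping lemma, so L is not regular.

a^{p+k} b^p a^p b^p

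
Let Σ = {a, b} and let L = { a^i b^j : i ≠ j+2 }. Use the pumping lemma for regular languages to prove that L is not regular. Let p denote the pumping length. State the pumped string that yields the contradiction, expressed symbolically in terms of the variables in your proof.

Assume L is regular. Let p be the pumping length given by the pumping lemma.
Choose w = a^p b^{p+p!-2}. Since p ≠ (p+p!-2)+2 = p+p!, w ∈ L; and |w| ≥ p.
The pumping lemma gives a decomposition w = xyz where |xy| ≤ p and |y| > 0.
Because |xy| ≤ p and w begins with p copies of a, we have y = a^k with 1 ≤ k ≤ p.
Since 1 ≤ k ≤ p, k divides p!; set t = 1 + p!/k. Then xy^t z has p + (p!/k)·k = p + p! copies of a. Now the a-count is p+p! and (b-count)+2 = (p+p!-2)+2 = p+p!, so i ≠ j+2 fails. So xy^t z = a^{p+p!} b^{p+p!-2} ∉ L.
This contradicts the pumping lemma, so L is not regular.

a^{p+p!} b^{p+p!-2}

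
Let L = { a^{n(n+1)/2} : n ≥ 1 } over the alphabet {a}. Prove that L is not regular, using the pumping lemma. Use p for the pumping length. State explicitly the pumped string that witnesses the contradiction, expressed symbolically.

Assume L is regular; let p be its pumping constant.
Take w = a^{p(p+1)/2} ∈ L with |w| = p(p+1)/2 ≥ p.
By the pumping lemma, w = xyz with |xy| ≤ p and |y| > 0.
Then y = a^k for some k with 1 ≤ k ≤ p.
Pump with i = 2: xy^2z = a^{p(p+1)/2+k}. Since 1 ≤ k ≤ p, p(p+1)/2 < p(p+1)/2+k ≤ p(p+1)/2+p < (p+1)(p+2)/2, so p(p+1)/2+k is strictly between consecutive triangular numbers. So xy^2z ∉ L.
Contradiction. Therefore L is not regular.

a^{p(p+1)/2+k}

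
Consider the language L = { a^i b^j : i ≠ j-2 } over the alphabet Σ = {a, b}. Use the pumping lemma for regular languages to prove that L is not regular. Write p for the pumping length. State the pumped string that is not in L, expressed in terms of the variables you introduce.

Assume L is regular; let p be its pumping constant.
Choose w = a^p b^{p+p!+2}. Since p ≠ (p+p!+2)-2 = p+p!, w ∈ L; and |w| ≥ p.
By the pumping lemma, w = xyz with |xy| ≤ p and |y| > 0.
Since the first p symbols of w are all a's and |xy| ≤ p, y lies entirely in the leading a-block: y = a^k for some k with 1 ≤ k ≤ p.
Since 1 ≤ k ≤ p, k divides p!; set t = 1 + p!/k. Then xy^t z has p + (p!/k)·k = p + p! copies of a. Now the a-count is p+p! and (b-count)-2 = (p+p!+2)-2 = p+p!, so i ≠ j-2 fails. So xy^t z = a^{p+p!} b^{p+p!+2} ∉ L.
This contradicts the pumping lemma, so L is not regular.

a^{p+p!} b^{p+p!+2}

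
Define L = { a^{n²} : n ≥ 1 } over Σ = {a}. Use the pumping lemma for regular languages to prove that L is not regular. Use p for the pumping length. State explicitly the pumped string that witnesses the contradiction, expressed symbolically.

Toward a contradiction, assume L is regular with pumping length p.
Take w = a^{p²} ∈ L with |w| = p² ≥ p.
Write w = xyz as guaranteed by the lemma, with |xy| ≤ p and y is nonempty.
Then y = a^k for some k with 1 ≤ k ≤ p.
Pump with i = 2: xy^2z = a^{p²+k}. Since 1 ≤ k ≤ p, p² < p²+k ≤ p²+p < (p+1)², so p²+k lies strictly between consecutive squares and is not a perfect square. So xy^2z ∉ L.
This is a contradiction; hence L is not regular.

a^{p²+k}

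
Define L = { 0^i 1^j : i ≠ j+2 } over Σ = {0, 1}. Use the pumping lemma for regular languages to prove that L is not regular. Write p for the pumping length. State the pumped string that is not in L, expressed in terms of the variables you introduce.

Suppose for contradiction that L is regular, and let p be the pumping length.
Choose w = 0^p 1^{p+p!-2}. Since p ≠ (p+p!-2)+2 = p+p!, w ∈ L; and |w| ≥ p.
Write w = xyz as guaranteed by the lemma, with |xy| ≤ p and |y| > 0.
Because |xy| ≤ p and w begins with p copies of 0, we have y = 0^k with 1 ≤ k ≤ p.
Since 1 ≤ k ≤ p, k divides p!; set t = 1 + p!/k. Then xy^t z has p + (p!/k)·k = p + p! copies of 0. Now the 0-count is p+p! and (1-count)+2 = (p+p!-2)+2 = p+p!, so i ≠ j+2 fails. So xy^t z = 0^{p+p!} 1^{p+p!-2} ∉ L.
Contradiction. Therefore L is not regular.

0^{p+p!} 1^{p+p!-2}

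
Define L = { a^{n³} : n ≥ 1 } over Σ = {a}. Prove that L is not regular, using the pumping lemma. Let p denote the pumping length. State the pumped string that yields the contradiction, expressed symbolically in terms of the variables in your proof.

a^{p³+k}

Assume L is regular. Let p be the pumping length given by the pumping lemma.
Take w = a^{p³} ∈ L with |w| = p³ ≥ p.
Write w = xyz as guaranteed by the lemma, with |xy| ≤ p and |y| > 0.
Then y = a^k for some k with 1 ≤ k ≤ p.
Pump with i = 2: xy^2z = a^{p³+k}. Since 1 ≤ k ≤ p, p³ < p³+k ≤ p³+p < p³+3p²+3p+1 = (p+1)³, so p³+k is not a perfect cube. So xy^2z ∉ L.
This contradicts the pumping lemma, so L is not regular.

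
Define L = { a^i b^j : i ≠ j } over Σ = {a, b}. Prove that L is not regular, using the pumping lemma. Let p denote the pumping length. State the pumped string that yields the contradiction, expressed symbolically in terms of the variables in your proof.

a^{p+p!} b^{p+p!}

Suppose for contradiction that L is regular, and let p be the pumping length.
Choose w = a^p b^{p+p!}. Since p ≠ p+p!, w ∈ L; and |w| ≥ p.
The pumping lemma gives a decomposition w = xyz where |xy| ≤ p and |y| ≥ 1.
The first p characters of w are a's, so xy (and hence y) consists only of a's. Write y = a^k, 1 ≤ k ≤ p.
Since 1 ≤ k ≤ p, k divides p!; set t = 1 + p!/k. Then xy^t z has p + (p!/k)·k = p + p! copies of a. Now the a-count equals the b-count, so i ≠ j fails. So xy^t z = a^{p+p!} b^{p+p!} ∉ L.
This contradicts the pumping lemma, so L is not regular.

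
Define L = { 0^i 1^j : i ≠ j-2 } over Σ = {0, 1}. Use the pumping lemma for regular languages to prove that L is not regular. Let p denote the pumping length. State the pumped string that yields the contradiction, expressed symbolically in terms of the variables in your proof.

Toward a contradiction, assume L is regular with pumping length p.
Choose w = 0^p 1^{p+p!+2}. Since p ≠ (p+p!+2)-2 = p+p!, w ∈ L; and |w| ≥ p.
The pumping lemma gives a decomposition w = xyz where |xy| ≤ p and |y| > 0.
The first p characters of w are 0's, so xy (and hence y) consists only of 0's. Write y = 0^k, 1 ≤ k ≤ p.
Since 1 ≤ k ≤ p, k divides p!; set t = 1 + p!/k. Then xy^t z has p + (p!/k)·k = p + p! copies of 0. Now the 0-count is p+p! and (1-count)-2 = (p+p!+2)-2 = p+p!, so i ≠ j-2 fails. So xy^t z = 0^{p+p!} 1^{p+p!+2} ∉ L.
This is a contradiction; hence L is not regular.

0^{p+p!} 1^{p+p!+2}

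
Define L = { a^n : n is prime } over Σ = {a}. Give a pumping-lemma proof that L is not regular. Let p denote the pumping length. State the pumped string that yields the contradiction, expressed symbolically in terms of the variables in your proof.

Suppose for contradiction that L is regular, and let p be the pumping length.
Let q be a prime with q ≥ p+2 (infinitely many primes exist), and take w = a^q ∈ L with |w| = q ≥ p.
By the pumping lemma, w = xyz with |xy| ≤ p and |y| ≥ 1.
Then y = a^k for some k with 1 ≤ k ≤ p.
Since 1 ≤ k ≤ p, |xz| = q-k. Pump with i = q+1: |xy^{q+1}z| = (q-k)+(q+1)k = q+qk = q(1+k), which is composite (both factors ≥ 2). So xy^{q+1}z = a^{q(1+k)} ∉ L.
Contradiction. Therefore L is not regular.

a^{q(1+k)}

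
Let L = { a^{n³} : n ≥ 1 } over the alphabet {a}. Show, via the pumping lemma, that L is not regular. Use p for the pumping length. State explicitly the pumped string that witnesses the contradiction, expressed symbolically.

a^{p³+k}

Toward a contradiction, assume L is regular with pumping length p.
Take w = a^{p³} ∈ L with |w| = p³ ≥ p.
By the pumping lemma, w = xyz with |xy| ≤ p and y is nonempty.
Then y = a^k for some k with 1 ≤ k ≤ p.
Pump with i = 2: xy^2z = a^{p³+k}. Since 1 ≤ k ≤ p, p³ < p³+k ≤ p³+p < p³+3p²+3p+1 = (p+1)³, so p³+k is not a perfect cube. So xy^2z ∉ L.
This is a contradiction; hence L is not regular.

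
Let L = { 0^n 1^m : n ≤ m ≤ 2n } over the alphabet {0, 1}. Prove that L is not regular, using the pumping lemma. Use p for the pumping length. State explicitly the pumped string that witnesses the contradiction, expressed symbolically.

0^{p+k} 1^p

Suppose for contradiction that L is regular, and let p be the pumping length.
Take w = 0^p 1^p ∈ L (since p ≤ p ≤ 2p), with |w| = 2p ≥ p.
Write w = xyz as guaranteed by the lemma, with |xy| ≤ p and y is nonempty.
Because |xy| ≤ p and w begins with p copies of 0, we have y = 0^k with 1 ≤ k ≤ p.
Pump with i = 2: xy^2z = 0^{p+k} 1^p. Now n = p+k > p = m, so the condition n ≤ m fails. Thus xy^2z ∉ L.
This contradicts the pumping lemma, so L is not regular.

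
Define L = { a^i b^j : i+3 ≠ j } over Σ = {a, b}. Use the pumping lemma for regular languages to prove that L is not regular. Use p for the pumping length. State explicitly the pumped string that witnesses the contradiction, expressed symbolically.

Toward a contradiction, assume L is regular with pumping length p.
Choose w = a^p b^{p+p!+3}. Since p ≠ (p+p!+3)-3 = p+p!, w ∈ L; and |w| ≥ p.
The pumping lemma gives a decomposition w = xyz where |xy| ≤ p and |y| > 0.
Since the first p symbols of w are all a's and |xy| ≤ p, y lies entirely in the leading a-block: y = a^k for some k with 1 ≤ k ≤ p.
Since 1 ≤ k ≤ p, k divides p!; set t = 1 + p!/k. Then xy^t z has p + (p!/k)·k = p + p! copies of a. Now the a-count is p+p! and (b-count)-3 = (p+p!+3)-3 = p+p!, so i+3 ≠ j fails. So xy^t z = a^{p+p!} b^{p+p!+3} ∉ L.
This contradicts the pumping lemma, so L is not regular.

a^{p+p!} b^{p+p!+3}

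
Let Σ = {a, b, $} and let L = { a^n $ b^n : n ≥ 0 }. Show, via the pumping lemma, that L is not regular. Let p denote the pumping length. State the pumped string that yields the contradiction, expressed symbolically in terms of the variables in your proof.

a^{p+k} $ b^p

Assume L is regular; let p be its pumping constant.
Take w = a^p $ b^p ∈ L with |w| = 2p+1 ≥ p.
Write w = xyz as guaranteed by the lemma, with |xy| ≤ p and y is nonempty.
Because |xy| ≤ p and w begins with p copies of a, we have y = a^k with 1 ≤ k ≤ p.
Pump with i = 2: xy^2z = a^{p+k} $ b^p, which would require p+k = p. But k ≥ 1, so xy^2z ∉ L.
Contradiction. Therefore L is not regular.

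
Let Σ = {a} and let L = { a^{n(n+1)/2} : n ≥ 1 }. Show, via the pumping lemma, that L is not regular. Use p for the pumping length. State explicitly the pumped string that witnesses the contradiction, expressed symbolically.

Suppose for contradiction that L is regular, and let p be the pumping length.
Take w = a^{p(p+1)/2} ∈ L with |w| = p(p+1)/2 ≥ p.
Write w = xyz as guaranteed by the lemma, with |xy| ≤ p and |y| ≥ 1.
Then y = a^k for some k with 1 ≤ k ≤ p.
Pump with i = 2: xy^2z = a^{p(p+1)/2+k}. Since 1 ≤ k ≤ p, p(p+1)/2 < p(p+1)/2+k ≤ p(p+1)/2+p < (p+1)(p+2)/2, so p(p+1)/2+k is strictly between consecutive triangular numbers. So xy^2z ∉ L.
This is a contradiction; hence L is not regular.

a^{p(p+1)/2+k}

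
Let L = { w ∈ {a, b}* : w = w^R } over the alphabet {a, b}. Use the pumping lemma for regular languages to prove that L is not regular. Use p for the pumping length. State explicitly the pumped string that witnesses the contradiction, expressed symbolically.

a^{p+k} b a^p

Suppose for contradiction that L is regular, and let p be the pumping length.
Take w = a^p b a^p, a palindrome of length 2p+1 ≥ p.
The pumping lemma gives a decomposition w = xyz where |xy| ≤ p and y is nonempty.
The first p characters of w are a's, so xy (and hence y) consists only of a's. Write y = a^k, 1 ≤ k ≤ p.
Pump with i = 2: xy^2z = a^{p+k} b a^p. Its reverse is a^p b a^{p+k}, which differs from xy^2z since k ≥ 1. So xy^2z is not a palindrome and xy^2z ∉ L.
This contradicts the pumping lemma, so L is not regular.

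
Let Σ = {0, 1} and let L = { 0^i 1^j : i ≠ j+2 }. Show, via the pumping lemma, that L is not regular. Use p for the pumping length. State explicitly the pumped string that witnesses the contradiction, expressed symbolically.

0^{p+p!} 1^{p+p!-2}

Assume L is regular. Let p be the pumping length given by the pumping lemma.
Choose w = 0^p 1^{p+p!-2}. Since p ≠ (p+p!-2)+2 = p+p!, w ∈ L; and |w| ≥ p.
By the pumping lemma, w = xyz with |xy| ≤ p and |y| ≥ 1.
Because |xy| ≤ p and w begins with p copies of 0, we have y = 0^k with 1 ≤ k ≤ p.
Since 1 ≤ k ≤ p, k divides p!; set t = 1 + p!/k. Then xy^t z has p + (p!/k)·k = p + p! copies of 0. Now the 0-count is p+p! and (1-count)+2 = (p+p!-2)+2 = p+p!, so i ≠ j+2 fails. So xy^t z = 0^{p+p!} 1^{p+p!-2} ∉ L.
This contradicts the pumping lemma, so L is not regular.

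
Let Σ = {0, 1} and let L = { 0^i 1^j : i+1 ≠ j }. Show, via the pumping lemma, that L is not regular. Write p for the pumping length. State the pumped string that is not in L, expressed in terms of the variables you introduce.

Toward a contradiction, assume L is regular with pumping length p.
Choose w = 0^p 1^{p+p!+1}. Since p ≠ (p+p!+1)-1 = p+p!, w ∈ L; and |w| ≥ p.
By the pumping lemma, w = xyz with |xy| ≤ p and |y| ≥ 1.
Because |xy| ≤ p and w begins with p copies of 0, we have y = 0^k with 1 ≤ k ≤ p.
Since 1 ≤ k ≤ p, k divides p!; set t = 1 + p!/k. Then xy^t z has p + (p!/k)·k = p + p! copies of 0. Now the 0-count is p+p! and (1-count)-1 = (p+p!+1)-1 = p+p!, so i+1 ≠ j fails. So xy^t z = 0^{p+p!} 1^{p+p!+1} ∉ L.
Contradiction. Therefore L is not regular.

0^{p+p!} 1^{p+p!+1}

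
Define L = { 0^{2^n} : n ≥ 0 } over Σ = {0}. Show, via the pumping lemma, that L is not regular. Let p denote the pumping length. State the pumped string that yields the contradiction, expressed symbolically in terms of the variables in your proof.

0^{2^p+k}

Assume L is regular; let p be its pumping constant.
Take w = 0^{2^p} ∈ L with |w| = 2^p ≥ p.
The pumping lemma gives a decomposition w = xyz where |xy| ≤ p and |y| ≥ 1.
Then y = 0^k for some k with 1 ≤ k ≤ p.
Pump with i = 2: xy^2z = 0^{2^p+k}. Since 1 ≤ k ≤ p < 2^p, we have 2^p < 2^p+k < 2^{p+1}, so 2^p+k is not a power of 2. So xy^2z ∉ L.
Contradiction. Therefore L is not regular.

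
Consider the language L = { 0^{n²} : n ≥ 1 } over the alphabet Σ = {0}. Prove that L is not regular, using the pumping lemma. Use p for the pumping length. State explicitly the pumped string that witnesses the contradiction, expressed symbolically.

Suppose for contradiction that L is regular, and let p be the pumping length.
Take w = 0^{p²} ∈ L with |w| = p² ≥ p.
The pumping lemma gives a decomposition w = xyz where |xy| ≤ p and |y| > 0.
Then y = 0^k for some k with 1 ≤ k ≤ p.
Pump with i = 2: xy^2z = 0^{p²+k}. Since 1 ≤ k ≤ p, p² < p²+k ≤ p²+p < (p+1)², so p²+k lies strictly between consecutive squares and is not a perfect square. So xy^2z ∉ L.
This contradicts the pumping lemma, so L is not regular.

0^{p²+k}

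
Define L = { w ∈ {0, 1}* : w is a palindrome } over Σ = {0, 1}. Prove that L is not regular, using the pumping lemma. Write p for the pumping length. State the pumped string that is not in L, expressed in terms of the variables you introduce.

0^{p+k} 1 0^p

Assume L is regular; let p be its pumping constant.
Take w = 0^p 1 0^p, a palindrome of length 2p+1 ≥ p.
By the pumping lemma, w = xyz with |xy| ≤ p and |y| > 0.
Because |xy| ≤ p and w begins with p copies of 0, we have y = 0^k with 1 ≤ k ≤ p.
Pump with i = 2: xy^2z = 0^{p+k} 1 0^p. Its reverse is 0^p 1 0^{p+k}, which differs from xy^2z since k ≥ 1. So xy^2z is not a palindrome and xy^2z ∉ L.
This contradicts the pumping lemma, so L is not regular.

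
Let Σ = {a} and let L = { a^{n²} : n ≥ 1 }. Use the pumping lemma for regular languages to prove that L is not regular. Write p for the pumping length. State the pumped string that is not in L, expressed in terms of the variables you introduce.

Assume L is regular. Let p be the pumping length given by the pumping lemma.
Take w = a^{p²} ∈ L with |w| = p² ≥ p.
Write w = xyz as guaranteed by the lemma, with |xy| ≤ p and y is nonempty.
Then y = a^k for some k with 1 ≤ k ≤ p.
Pump with i = 2: xy^2z = a^{p²+k}. Since 1 ≤ k ≤ p, p² < p²+k ≤ p²+p < (p+1)², so p²+k lies strictly between consecutive squares and is not a perfect square. So xy^2z ∉ L.
This contradicts the pumping lemma, so L is not regular.

a^{p²+k}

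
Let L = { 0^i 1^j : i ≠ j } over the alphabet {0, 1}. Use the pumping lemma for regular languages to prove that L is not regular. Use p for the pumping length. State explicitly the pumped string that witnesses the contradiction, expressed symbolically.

Assume L is regular; let p be its pumping constant.
Choose w = 0^p 1^{p+p!}. Since p ≠ p+p!, w ∈ L; and |w| ≥ p.
By the pumping lemma, w = xyz with |xy| ≤ p and |y| > 0.
Because |xy| ≤ p and w begins with p copies of 0, we have y = 0^k with 1 ≤ k ≤ p.
Since 1 ≤ k ≤ p, k divides p!; set t = 1 + p!/k. Then xy^t z has p + (p!/k)·k = p + p! copies of 0. Now the 0-count equals the 1-count, so i ≠ j fails. So xy^t z = 0^{p+p!} 1^{p+p!} ∉ L.
Contradiction. Therefore L is not regular.

0^{p+p!} 1^{p+p!}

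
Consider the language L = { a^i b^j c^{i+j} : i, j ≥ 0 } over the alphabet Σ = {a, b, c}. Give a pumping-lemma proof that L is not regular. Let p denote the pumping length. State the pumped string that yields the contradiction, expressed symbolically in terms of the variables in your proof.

Suppose for contradiction that L is regular, and let p be the pumping length.
Take w = a^p b^p c^{2p} ∈ L (with i=j=p, i+j=2p), |w| = 4p ≥ p.
Write w = xyz as guaranteed by the lemma, with |xy| ≤ p and |y| > 0.
The first p characters of w are a's, so xy (and hence y) consists only of a's. Write y = a^k, 1 ≤ k ≤ p.
Consider xy^2z = a^{p+k} b^p c^{2p}. Now the a- and b-counts sum to 2p+k, but the c-count is 2p ≠ 2p+k. So xy^2z ∉ L.
This contradicts the pumping lemma, so L is not regular.

a^{p+k} b^p c^{2p}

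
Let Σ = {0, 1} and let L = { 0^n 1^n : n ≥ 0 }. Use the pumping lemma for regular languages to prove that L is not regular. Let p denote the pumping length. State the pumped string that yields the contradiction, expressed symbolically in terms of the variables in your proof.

Assume L is regular. Let p be the pumping length given by the pumping lemma.
Take w = 0^p 1^p. Then w ∈ L and |w| = 2p ≥ p.
By the pumping lemma, w = xyz with |xy| ≤ p and |y| ≥ 1.
Because |xy| ≤ p and w begins with p copies of 0, we have y = 0^k with 1 ≤ k ≤ p.
Pump with i = 2: xy^2z = 0^{p+k} 1^p. For this to lie in L we would need p = p+k, which forces k = 0. But k ≥ 1, so xy^2z ∉ L.
This contradicts the pumping lemma, so L is not regular.

0^{p+k} 1^p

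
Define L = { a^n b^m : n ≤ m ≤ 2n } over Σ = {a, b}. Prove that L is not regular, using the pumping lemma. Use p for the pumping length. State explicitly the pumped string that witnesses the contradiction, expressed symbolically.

a^{p+k} b^p

Assume L is regular; let p be its pumping constant.
Take w = a^p b^p ∈ L (since p ≤ p ≤ 2p), with |w| = 2p ≥ p.
Write w = xyz as guaranteed by the lemma, with |xy| ≤ p and y is nonempty.
Since the first p symbols of w are all a's and |xy| ≤ p, y lies entirely in the leading a-block: y = a^k for some k with 1 ≤ k ≤ p.
Pump with i = 2: xy^2z = a^{p+k} b^p. Now n = p+k > p = m, so the condition n ≤ m fails. Thus xy^2z ∉ L.
Contradiction. Therefore L is not regular.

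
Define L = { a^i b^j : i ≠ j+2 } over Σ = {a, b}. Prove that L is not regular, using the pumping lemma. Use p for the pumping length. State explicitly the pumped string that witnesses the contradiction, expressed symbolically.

a^{p+p!} b^{p+p!-2}

Suppose for contradiction that L is regular, and let p be the pumping length.
Choose w = a^p b^{p+p!-2}. Since p ≠ (p+p!-2)+2 = p+p!, w ∈ L; and |w| ≥ p.
The pumping lemma gives a decomposition w = xyz where |xy| ≤ p and y is nonempty.
Since the first p symbols of w are all a's and |xy| ≤ p, y lies entirely in the leading a-block: y = a^k for some k with 1 ≤ k ≤ p.
Since 1 ≤ k ≤ p, k divides p!; set t = 1 + p!/k. Then xy^t z has p + (p!/k)·k = p + p! copies of a. Now the a-count is p+p! and (b-count)+2 = (p+p!-2)+2 = p+p!, so i ≠ j+2 fails. So xy^t z = a^{p+p!} b^{p+p!-2} ∉ L.
This contradicts the pumping lemma, so L is not regular.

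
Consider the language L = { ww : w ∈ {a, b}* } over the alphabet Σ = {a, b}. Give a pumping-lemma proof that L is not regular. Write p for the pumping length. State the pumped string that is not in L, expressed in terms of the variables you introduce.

a^{p+k} b^p a^p b^p

Assume L is regular. Let p be the pumping length given by the pumping lemma.
Take w = a^p b^p a^p b^p = uu where u = a^pb^p; then w ∈ L and |w| = 4p ≥ p.
The pumping lemma gives a decomposition w = xyz where |xy| ≤ p and y is nonempty.
The first p characters of w are a's, so xy (and hence y) consists only of a's. Write y = a^k, 1 ≤ k ≤ p.
Pump with i = 2: xy^2z = a^{p+k} b^p a^p b^p, of length 4p+k. Suppose this equals vv. The string starts with a and ends with b, so v does too; thus the boundary between the two copies of v is a b→a transition. There is exactly one such transition, at position 2p+k, so |v| = 2p+k and |vv| = 4p+2k ≠ 4p+k since k ≥ 1. So xy^2z ∉ L.
This contradicts the pumping lemma, so L is not regular.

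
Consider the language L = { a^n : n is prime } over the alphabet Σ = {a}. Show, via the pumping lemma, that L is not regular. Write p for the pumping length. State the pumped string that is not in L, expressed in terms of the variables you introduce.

Assume L is regular; let p be its pumping constant.
Let q be a prime with q ≥ p+2 (infinitely many primes exist), and take w = a^q ∈ L with |w| = q ≥ p.
By the pumping lemma, w = xyz with |xy| ≤ p and |y| ≥ 1.
Then y = a^k for some k with 1 ≤ k ≤ p.
Since 1 ≤ k ≤ p, |xz| = q-k. Pump with i = q+1: |xy^{q+1}z| = (q-k)+(q+1)k = q+qk = q(1+k), which is composite (both factors ≥ 2). So xy^{q+1}z = a^{q(1+k)} ∉ L.
This contradicts the pumping lemma, so L is not regular.

a^{q(1+k)}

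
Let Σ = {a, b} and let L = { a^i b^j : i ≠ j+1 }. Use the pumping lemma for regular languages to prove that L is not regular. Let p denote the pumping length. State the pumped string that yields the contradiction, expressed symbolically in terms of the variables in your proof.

a^{p+p!} b^{p+p!-1}

Assume L is regular; let p be its pumping constant.
Choose w = a^p b^{p+p!-1}. Since p ≠ (p+p!-1)+1 = p+p!, w ∈ L; and |w| ≥ p.
Write w = xyz as guaranteed by the lemma, with |xy| ≤ p and |y| ≥ 1.
The first p characters of w are a's, so xy (and hence y) consists only of a's. Write y = a^k, 1 ≤ k ≤ p.
Since 1 ≤ k ≤ p, k divides p!; set t = 1 + p!/k. Then xy^t z has p + (p!/k)·k = p + p! copies of a. Now the a-count is p+p! and (b-count)+1 = (p+p!-1)+1 = p+p!, so i ≠ j+1 fails. So xy^t z = a^{p+p!} b^{p+p!-1} ∉ L.
This contradicts the pumping lemma, so L is not regular.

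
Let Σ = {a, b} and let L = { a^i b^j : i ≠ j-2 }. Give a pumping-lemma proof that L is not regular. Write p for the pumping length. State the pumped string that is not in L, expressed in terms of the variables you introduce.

a^{p+p!} b^{p+p!+2}

Toward a contradiction, assume L is regular with pumping length p.
Choose w = a^p b^{p+p!+2}. Since p ≠ (p+p!+2)-2 = p+p!, w ∈ L; and |w| ≥ p.
Write w = xyz as guaranteed by the lemma, with |xy| ≤ p and y is nonempty.
Because |xy| ≤ p and w begins with p copies of a, we have y = a^k with 1 ≤ k ≤ p.
Since 1 ≤ k ≤ p, k divides p!; set t = 1 + p!/k. Then xy^t z has p + (p!/k)·k = p + p! copies of a. Now the a-count is p+p! and (b-count)-2 = (p+p!+2)-2 = p+p!, so i ≠ j-2 fails. So xy^t z = a^{p+p!} b^{p+p!+2} ∉ L.
Contradiction. Therefore L is not regular.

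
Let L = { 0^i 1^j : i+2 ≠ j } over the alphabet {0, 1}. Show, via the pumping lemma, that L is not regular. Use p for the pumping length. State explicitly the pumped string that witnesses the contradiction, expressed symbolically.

0^{p+p!} 1^{p+p!+2}

Assume L is regular; let p be its pumping constant.
Choose w = 0^p 1^{p+p!+2}. Since p ≠ (p+p!+2)-2 = p+p!, w ∈ L; and |w| ≥ p.
Write w = xyz as guaranteed by the lemma, with |xy| ≤ p and |y| > 0.
Because |xy| ≤ p and w begins with p copies of 0, we have y = 0^k with 1 ≤ k ≤ p.
Since 1 ≤ k ≤ p, k divides p!; set t = 1 + p!/k. Then xy^t z has p + (p!/k)·k = p + p! copies of 0. Now the 0-count is p+p! and (1-count)-2 = (p+p!+2)-2 = p+p!, so i+2 ≠ j fails. So xy^t z = 0^{p+p!} 1^{p+p!+2} ∉ L.
Contradiction. Therefore L is not regular.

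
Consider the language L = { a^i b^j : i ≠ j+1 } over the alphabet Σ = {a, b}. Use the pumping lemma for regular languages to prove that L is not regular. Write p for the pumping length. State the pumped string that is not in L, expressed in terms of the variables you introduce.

a^{p+p!} b^{p+p!-1}

Assume L is regular; let p be its pumping constant.
Choose w = a^p b^{p+p!-1}. Since p ≠ (p+p!-1)+1 = p+p!, w ∈ L; and |w| ≥ p.
By the pumping lemma, w = xyz with |xy| ≤ p and y is nonempty.
Because |xy| ≤ p and w begins with p copies of a, we have y = a^k with 1 ≤ k ≤ p.
Since 1 ≤ k ≤ p, k divides p!; set t = 1 + p!/k. Then xy^t z has p + (p!/k)·k = p + p! copies of a. Now the a-count is p+p! and (b-count)+1 = (p+p!-1)+1 = p+p!, so i ≠ j+1 fails. So xy^t z = a^{p+p!} b^{p+p!-1} ∉ L.
This is a contradiction; hence L is not regular.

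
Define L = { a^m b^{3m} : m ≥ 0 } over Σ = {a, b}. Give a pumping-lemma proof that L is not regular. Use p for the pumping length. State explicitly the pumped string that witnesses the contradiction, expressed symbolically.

a^{p+k} b^{3p}

Suppose for contradiction that L is regular, and let p be the pumping length.
Take w = a^p b^{3p}. Then w ∈ L and |w| = 4p ≥ p.
Write w = xyz as guaranteed by the lemma, with |xy| ≤ p and y is nonempty.
Since the first p symbols of w are all a's and |xy| ≤ p, y lies entirely in the leading a-block: y = a^k for some k with 1 ≤ k ≤ p.
Pump with i = 2: xy^2z = a^{p+k} b^{3p}. For this to lie in L we would need 3p = 3(p+k), which forces k = 0. But k ≥ 1, so xy^2z ∉ L.
This contradicts the pumping lemma, so L is not regular.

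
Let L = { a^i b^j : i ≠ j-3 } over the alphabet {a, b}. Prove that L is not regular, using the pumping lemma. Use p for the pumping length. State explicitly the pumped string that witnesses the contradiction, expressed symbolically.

Suppose for contradiction that L is regular, and let p be the pumping length.
Choose w = a^p b^{p+p!+3}. Since p ≠ (p+p!+3)-3 = p+p!, w ∈ L; and |w| ≥ p.
Write w = xyz as guaranteed by the lemma, with |xy| ≤ p and y is nonempty.
Since the first p symbols of w are all a's and |xy| ≤ p, y lies entirely in the leading a-block: y = a^k for some k with 1 ≤ k ≤ p.
Since 1 ≤ k ≤ p, k divides p!; set t = 1 + p!/k. Then xy^t z has p + (p!/k)·k = p + p! copies of a. Now the a-count is p+p! and (b-count)-3 = (p+p!+3)-3 = p+p!, so i ≠ j-3 fails. So xy^t z = a^{p+p!} b^{p+p!+3} ∉ L.
Contradiction. Therefore L is not regular.

a^{p+p!} b^{p+p!+3}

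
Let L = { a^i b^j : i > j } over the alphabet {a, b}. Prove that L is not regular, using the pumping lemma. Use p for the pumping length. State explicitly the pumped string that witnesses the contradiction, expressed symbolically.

Suppose for contradiction that L is regular, and let p be the pumping length.
Choose w = a^{p+1} b^p ∈ L, with |w| = 2p+1 ≥ p.
Write w = xyz as guaranteed by the lemma, with |xy| ≤ p and y is nonempty.
Because |xy| ≤ p and w begins with p copies of a, we have y = a^k with 1 ≤ k ≤ p.
Consider xy^0z = xz = a^{p+1-k} b^p. Since k ≥ 1, the a-count p+1-k is at most p, so i > j fails; thus xz ∉ L.
This is a contradiction; hence L is not regular.

a^{p+1-k} b^p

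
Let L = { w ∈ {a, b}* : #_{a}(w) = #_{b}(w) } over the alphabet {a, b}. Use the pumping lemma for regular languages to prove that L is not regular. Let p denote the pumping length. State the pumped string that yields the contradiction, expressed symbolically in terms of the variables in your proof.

Assume L is regular. Let p be the pumping length given by the pumping lemma.
Choose w = a^p b^p ∈ L with |w| = 2p ≥ p.
By the pumping lemma, w = xyz with |xy| ≤ p and |y| > 0.
Since the first p symbols of w are all a's and |xy| ≤ p, y lies entirely in the leading a-block: y = a^k for some k with 1 ≤ k ≤ p.
Pump with i = 2: xy^2z = a^{p+k} b^p has p+k occurrences of a but only p of b. Since k ≥ 1 the counts differ, so xy^2z ∉ L.
This contradicts the pumping lemma, so L is not regular.

a^{p+k} b^p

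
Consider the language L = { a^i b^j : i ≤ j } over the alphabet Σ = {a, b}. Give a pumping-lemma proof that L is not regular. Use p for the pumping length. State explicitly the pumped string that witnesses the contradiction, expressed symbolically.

Toward a contradiction, assume L is regular with pumping length p.
Choose w = a^p b^p ∈ L, with |w| = 2p ≥ p.
Write w = xyz as guaranteed by the lemma, with |xy| ≤ p and |y| ≥ 1.
Because |xy| ≤ p and w begins with p copies of a, we have y = a^k with 1 ≤ k ≤ p.
Consider xy^2z = a^{p+k} b^p. Since k ≥ 1, the a-count p+k exceeds the b-count p, so i ≤ j fails; thus xy^2z ∉ L.
This is a contradiction; hence L is not regular.

a^{p+k} b^p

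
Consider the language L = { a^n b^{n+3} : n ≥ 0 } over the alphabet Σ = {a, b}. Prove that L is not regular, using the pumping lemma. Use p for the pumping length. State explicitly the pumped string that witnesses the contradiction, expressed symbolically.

a^{p+k} b^{p+3}

Assume L is regular; let p be its pumping constant.
Let w = a^p b^{p+3} ∈ L; note |w| = 2p+3 ≥ p.
By the pumping lemma, w = xyz with |xy| ≤ p and y is nonempty.
The first p characters of w are a's, so xy (and hence y) consists only of a's. Write y = a^k, 1 ≤ k ≤ p.
Pump with i = 2: xy^2z = a^{p+k} b^{p+3}. For this to lie in L we would need p+3 = (p+k)+3, which forces k = 0. But k ≥ 1, so xy^2z ∉ L.
Contradiction. Therefore L is not regular.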